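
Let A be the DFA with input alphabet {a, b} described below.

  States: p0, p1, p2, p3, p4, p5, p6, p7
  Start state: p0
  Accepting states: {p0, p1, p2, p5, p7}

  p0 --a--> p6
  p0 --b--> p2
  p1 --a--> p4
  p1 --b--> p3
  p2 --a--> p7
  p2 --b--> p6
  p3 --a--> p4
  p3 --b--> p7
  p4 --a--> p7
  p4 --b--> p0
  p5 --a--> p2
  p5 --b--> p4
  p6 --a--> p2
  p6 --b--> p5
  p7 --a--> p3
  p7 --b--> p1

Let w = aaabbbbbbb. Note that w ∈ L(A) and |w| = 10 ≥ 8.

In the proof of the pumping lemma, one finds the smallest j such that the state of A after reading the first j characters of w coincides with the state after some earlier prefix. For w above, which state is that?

p7

State sequence: p0 -a-> p6 -a-> p2 -a-> p7 -b-> p1 -b-> p3 -b-> p7 -b-> p1 -b-> p3 -b-> p7 -b-> p1
First repeat at step 6: p7 was already visited.

The earliest repeat is at step j = 6: A is in p7, which it already visited at step i = 3.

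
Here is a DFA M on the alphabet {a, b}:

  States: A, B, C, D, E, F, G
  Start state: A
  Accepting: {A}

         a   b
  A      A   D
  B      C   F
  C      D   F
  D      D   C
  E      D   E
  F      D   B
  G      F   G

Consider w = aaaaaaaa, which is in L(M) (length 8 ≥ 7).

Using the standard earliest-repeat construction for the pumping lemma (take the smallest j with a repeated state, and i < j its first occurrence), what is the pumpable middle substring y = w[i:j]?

State sequence: A -a-> A -a-> A -a-> A -a-> A -a-> A -a-> A -a-> A -a-> A
First repeat at step 1: A was already visited.

So i = 0, j = 1, giving x = w[0:0] = ε, y = w[0:1] = a, z = w[1:8] = aaaaaaa.
Check: |xy| = 1 ≤ 7 and |y| = 1 ≥ 1. Reading y takes M from A back to A, so every xyⁱz is accepted.
The DFA has 7 states, so the proof of the pumping lemma guarantees a repeated state among the first 7+1 visited; the segment between the two visits is the pumpable y.

a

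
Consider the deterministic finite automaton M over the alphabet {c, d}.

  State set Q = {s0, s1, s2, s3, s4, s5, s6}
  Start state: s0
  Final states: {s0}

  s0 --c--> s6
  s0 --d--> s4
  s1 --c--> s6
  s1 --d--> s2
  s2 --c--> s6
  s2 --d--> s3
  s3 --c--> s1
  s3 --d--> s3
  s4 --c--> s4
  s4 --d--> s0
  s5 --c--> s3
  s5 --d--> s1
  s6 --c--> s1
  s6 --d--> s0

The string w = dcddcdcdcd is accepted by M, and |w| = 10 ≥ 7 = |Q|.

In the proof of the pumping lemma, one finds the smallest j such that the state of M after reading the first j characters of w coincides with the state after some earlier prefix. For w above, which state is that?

Run of M on w = d c d d c d c d c d:
  step 0: s0  (start)
  step 1: s4  (read d: s0→s4)
  step 2: s4  (read c: s4→s4)   ← first repeat (s4 seen earlier)
  step 3: s0  (read d: s4→s0)
  step 4: s4  (read d: s0→s4)
  step 5: s4  (read c: s4→s4)
  step 6: s0  (read d: s4→s0)
  step 7: s6  (read c: s0→s6)
  step 8: s0  (read d: s6→s0)
  step 9: s6  (read c: s0→s6)
  step 10: s0  (read d: s6→s0)

The earliest repeat is at step j = 2: M is in s4, which it already visited at step i = 1.
The DFA has 7 states, so the proof of the pumping lemma guarantees a repeated state among the first 7+1 visited; the segment between the two visits is the pumpable y.

s4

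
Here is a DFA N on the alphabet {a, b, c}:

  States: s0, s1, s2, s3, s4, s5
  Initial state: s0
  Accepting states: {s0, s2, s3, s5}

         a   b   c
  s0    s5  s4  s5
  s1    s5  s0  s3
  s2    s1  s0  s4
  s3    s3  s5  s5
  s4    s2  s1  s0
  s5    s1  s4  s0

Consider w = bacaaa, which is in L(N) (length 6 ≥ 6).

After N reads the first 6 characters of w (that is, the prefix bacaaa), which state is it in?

Run of N on the first 6 characters of w = b a c a a a:
  step 0: s0  (start)
  step 1: s4  (read b: s0→s4)
  step 2: s2  (read a: s4→s2)
  step 3: s4  (read c: s2→s4)
  step 4: s2  (read a: s4→s2)
  step 5: s1  (read a: s2→s1)
  step 6: s5  (read a: s1→s5)

After reading 6 characters, N is in state s5.

s5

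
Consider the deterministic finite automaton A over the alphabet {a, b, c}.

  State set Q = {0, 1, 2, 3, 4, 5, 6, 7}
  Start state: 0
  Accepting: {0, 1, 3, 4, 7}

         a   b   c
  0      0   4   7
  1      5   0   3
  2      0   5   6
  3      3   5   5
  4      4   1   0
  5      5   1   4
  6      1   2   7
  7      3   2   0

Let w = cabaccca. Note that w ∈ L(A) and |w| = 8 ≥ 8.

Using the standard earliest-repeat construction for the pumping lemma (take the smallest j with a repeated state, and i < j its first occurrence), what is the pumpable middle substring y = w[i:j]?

a

State sequence: 0 -c-> 7 -a-> 3 -b-> 5 -a-> 5 -c-> 4 -c-> 0 -c-> 7 -a-> 3
First repeat at step 4: 5 was already visited.

So i = 3, j = 4, giving x = w[0:3] = cab, y = w[3:4] = a, z = w[4:8] = ccca.
Check: |xy| = 4 ≤ 8 and |y| = 1 ≥ 1. Reading y takes A from 5 back to 5, so every xyⁱz is accepted.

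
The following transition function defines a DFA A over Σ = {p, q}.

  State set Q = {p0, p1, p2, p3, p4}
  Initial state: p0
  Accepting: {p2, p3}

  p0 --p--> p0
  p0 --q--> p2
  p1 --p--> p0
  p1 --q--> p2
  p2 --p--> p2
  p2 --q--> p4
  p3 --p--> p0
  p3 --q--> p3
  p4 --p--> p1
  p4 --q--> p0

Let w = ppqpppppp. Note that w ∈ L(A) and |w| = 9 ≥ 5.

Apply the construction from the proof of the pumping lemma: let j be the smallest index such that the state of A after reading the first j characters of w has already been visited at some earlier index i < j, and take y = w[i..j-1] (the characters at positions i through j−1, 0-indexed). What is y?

Run of A on w = p p q p p p p p p:
  step 0: p0  (start)
  step 1: p0  (read p: p0→p0)   ← first repeat (p0 seen earlier)
  step 2: p0  (read p: p0→p0)
  step 3: p2  (read q: p0→p2)
  step 4: p2  (read p: p2→p2)
  step 5: p2  (read p: p2→p2)
  step 6: p2  (read p: p2→p2)
  step 7: p2  (read p: p2→p2)
  step 8: p2  (read p: p2→p2)
  step 9: p2  (read p: p2→p2)

So i = 0, j = 1, giving x = w[0:0] = ε, y = w[0:1] = p, z = w[1:9] = pqpppppp.
Check: |xy| = 1 ≤ 5 and |y| = 1 ≥ 1. Reading y takes A from p0 back to p0, so every xyⁱz is accepted.
Pumping length from the standard proof: p = 5 (the number of states). The repeated state found above gives |xy| = j ≤ 5 and |y| = j − i ≥ 1.

p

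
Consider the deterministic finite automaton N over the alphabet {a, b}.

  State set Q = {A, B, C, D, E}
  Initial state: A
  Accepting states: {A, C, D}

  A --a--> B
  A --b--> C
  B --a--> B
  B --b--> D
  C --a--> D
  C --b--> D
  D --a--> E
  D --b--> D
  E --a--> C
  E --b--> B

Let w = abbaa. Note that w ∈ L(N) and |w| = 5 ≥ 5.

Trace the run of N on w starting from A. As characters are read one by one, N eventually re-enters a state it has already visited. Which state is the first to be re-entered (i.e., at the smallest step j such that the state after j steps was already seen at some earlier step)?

State sequence: A -a-> B -b-> D -b-> D -a-> E -a-> C
First repeat at step 3: D was already visited.

The earliest repeat is at step j = 3: N is in D, which it already visited at step i = 2.
The DFA has 5 states, so the proof of the pumping lemma guarantees a repeated state among the first 5+1 visited; the segment between the two visits is the pumpable y.

D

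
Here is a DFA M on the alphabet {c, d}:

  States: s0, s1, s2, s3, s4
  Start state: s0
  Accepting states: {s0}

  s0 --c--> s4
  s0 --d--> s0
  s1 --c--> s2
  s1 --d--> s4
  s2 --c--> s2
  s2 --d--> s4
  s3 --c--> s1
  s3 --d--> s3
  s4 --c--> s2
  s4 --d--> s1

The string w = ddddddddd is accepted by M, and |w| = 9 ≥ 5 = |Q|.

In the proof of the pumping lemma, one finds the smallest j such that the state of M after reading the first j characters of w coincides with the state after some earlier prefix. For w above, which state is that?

State sequence: s0 -d-> s0 -d-> s0 -d-> s0 -d-> s0 -d-> s0 -d-> s0 -d-> s0 -d-> s0 -d-> s0
First repeat at step 1: s0 was already visited.

The earliest repeat is at step j = 1: M is in s0, which it already visited at step i = 0.
Pumping length from the standard proof: p = 5 (the number of states). The repeated state found above gives |xy| = j ≤ 5 and |y| = j − i ≥ 1.

s0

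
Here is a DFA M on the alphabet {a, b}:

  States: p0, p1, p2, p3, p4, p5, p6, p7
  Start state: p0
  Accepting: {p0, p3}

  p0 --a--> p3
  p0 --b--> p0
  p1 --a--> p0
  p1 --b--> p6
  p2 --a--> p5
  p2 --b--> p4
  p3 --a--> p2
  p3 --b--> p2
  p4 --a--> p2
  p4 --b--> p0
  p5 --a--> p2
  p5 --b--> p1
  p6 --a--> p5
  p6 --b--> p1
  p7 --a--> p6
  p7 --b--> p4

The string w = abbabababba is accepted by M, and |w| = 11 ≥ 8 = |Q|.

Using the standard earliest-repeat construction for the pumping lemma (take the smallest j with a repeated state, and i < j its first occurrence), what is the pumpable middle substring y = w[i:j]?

ba

State sequence: p0 -a-> p3 -b-> p2 -b-> p4 -a-> p2 -b-> p4 -a-> p2 -b-> p4 -a-> p2 -b-> p4 -b-> p0 -a-> p3
First repeat at step 4: p2 was already visited.

So i = 2, j = 4, giving x = w[0:2] = ab, y = w[2:4] = ba, z = w[4:11] = bababba.
Check: |xy| = 4 ≤ 8 and |y| = 2 ≥ 1. Reading y takes M from p2 back to p2, so every xyⁱz is accepted.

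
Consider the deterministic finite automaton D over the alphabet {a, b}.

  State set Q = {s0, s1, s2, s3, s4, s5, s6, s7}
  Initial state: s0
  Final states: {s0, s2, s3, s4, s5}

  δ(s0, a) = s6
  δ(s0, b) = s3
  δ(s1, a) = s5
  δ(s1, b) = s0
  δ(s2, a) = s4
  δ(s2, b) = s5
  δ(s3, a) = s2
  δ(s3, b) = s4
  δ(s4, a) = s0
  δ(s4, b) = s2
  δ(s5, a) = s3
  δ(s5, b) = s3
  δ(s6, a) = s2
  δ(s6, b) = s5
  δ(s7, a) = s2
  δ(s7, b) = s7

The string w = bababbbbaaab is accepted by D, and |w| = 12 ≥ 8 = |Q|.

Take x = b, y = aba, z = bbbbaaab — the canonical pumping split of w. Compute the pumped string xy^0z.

xy⁰z = xz = b·bbbbaaab = bbbbbaaab.
Reading y = aba takes D from s3 back to s3, so after x the machine is still in s3, and z then leads to the accepting state s3. Hence bbbbbaaab ∈ L(D).

bbbbbaaab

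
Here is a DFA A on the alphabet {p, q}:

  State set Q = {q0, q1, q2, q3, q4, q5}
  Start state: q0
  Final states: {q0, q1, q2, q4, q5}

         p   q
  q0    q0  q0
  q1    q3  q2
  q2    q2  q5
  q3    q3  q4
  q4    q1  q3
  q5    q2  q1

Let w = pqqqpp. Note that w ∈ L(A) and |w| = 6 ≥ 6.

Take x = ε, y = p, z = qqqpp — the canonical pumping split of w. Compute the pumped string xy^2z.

xy^2z = ε·p·p·qqqpp = ppqqqpp.
Reading y = p takes A from q0 back to q0, so after x·y·y the machine is still in q0, and z then leads to the accepting state q0. Hence ppqqqpp ∈ L(A).

ppqqqpp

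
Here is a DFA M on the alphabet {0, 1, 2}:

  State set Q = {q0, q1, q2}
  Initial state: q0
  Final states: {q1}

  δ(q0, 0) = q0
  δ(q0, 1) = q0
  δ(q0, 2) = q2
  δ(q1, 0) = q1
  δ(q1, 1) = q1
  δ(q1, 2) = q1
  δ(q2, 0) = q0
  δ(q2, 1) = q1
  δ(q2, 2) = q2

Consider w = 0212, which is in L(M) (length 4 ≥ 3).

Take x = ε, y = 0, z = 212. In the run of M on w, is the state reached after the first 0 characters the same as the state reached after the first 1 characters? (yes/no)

yes

Run of M on the first 1 characters of w = 0:
  step 0: q0  (start)
  step 1: q0  (read 0: q0→q0)

After x (step 0): q0. After xy (step 1): q0.
They match, so y = 0 drives M around a cycle from q0 back to itself; pumping y any number of times keeps M in q0 before reading z, and xyⁱz ∈ L(M) for every i ≥ 0.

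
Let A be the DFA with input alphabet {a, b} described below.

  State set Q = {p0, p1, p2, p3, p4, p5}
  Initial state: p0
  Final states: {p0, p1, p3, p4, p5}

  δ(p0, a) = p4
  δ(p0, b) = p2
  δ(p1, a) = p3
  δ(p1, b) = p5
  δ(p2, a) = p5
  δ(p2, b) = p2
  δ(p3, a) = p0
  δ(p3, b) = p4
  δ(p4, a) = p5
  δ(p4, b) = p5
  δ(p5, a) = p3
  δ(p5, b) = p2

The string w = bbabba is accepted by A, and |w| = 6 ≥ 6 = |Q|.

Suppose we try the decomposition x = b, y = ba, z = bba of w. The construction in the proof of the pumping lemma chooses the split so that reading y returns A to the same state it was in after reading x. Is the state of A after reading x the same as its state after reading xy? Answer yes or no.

no

State sequence: p0 -b-> p2 -b-> p2 -a-> p5

After x (step 1): p2. After xy (step 3): p5.
They differ (p2 ≠ p5), so y is not a cycle from the state after x; this split is not the one the pumping-lemma construction produces, and pumping y need not keep the string in L(A).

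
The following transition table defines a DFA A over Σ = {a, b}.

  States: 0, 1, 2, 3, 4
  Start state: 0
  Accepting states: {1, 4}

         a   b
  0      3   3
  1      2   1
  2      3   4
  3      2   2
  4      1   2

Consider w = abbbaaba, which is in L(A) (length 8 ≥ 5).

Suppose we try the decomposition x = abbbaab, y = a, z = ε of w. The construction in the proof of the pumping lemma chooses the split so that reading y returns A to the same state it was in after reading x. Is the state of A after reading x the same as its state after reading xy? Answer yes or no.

State sequence: 0 -a-> 3 -b-> 2 -b-> 4 -b-> 2 -a-> 3 -a-> 2 -b-> 4 -a-> 1

After x (step 7): 4. After xy (step 8): 1.
They differ (4 ≠ 1), so y is not a cycle from the state after x; this split is not the one the pumping-lemma construction produces, and pumping y need not keep the string in L(A).

no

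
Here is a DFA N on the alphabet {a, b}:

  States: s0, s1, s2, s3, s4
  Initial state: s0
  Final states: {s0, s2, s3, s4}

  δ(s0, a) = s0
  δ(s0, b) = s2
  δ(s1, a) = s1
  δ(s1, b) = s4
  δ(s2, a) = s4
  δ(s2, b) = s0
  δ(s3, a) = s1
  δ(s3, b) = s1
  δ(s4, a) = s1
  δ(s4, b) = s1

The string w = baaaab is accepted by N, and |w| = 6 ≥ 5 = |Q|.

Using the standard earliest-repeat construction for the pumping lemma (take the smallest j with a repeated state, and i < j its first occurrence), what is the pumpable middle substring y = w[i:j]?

a

Run of N on w = b a a a a b:
  step 0: s0  (start)
  step 1: s2  (read b: s0→s2)
  step 2: s4  (read a: s2→s4)
  step 3: s1  (read a: s4→s1)
  step 4: s1  (read a: s1→s1)   ← first repeat (s1 seen earlier)
  step 5: s1  (read a: s1→s1)
  step 6: s4  (read b: s1→s4)

So i = 3, j = 4, giving x = w[0:3] = baa, y = w[3:4] = a, z = w[4:6] = ab.
Check: |xy| = 4 ≤ 5 and |y| = 1 ≥ 1. Reading y takes N from s1 back to s1, so every xyⁱz is accepted.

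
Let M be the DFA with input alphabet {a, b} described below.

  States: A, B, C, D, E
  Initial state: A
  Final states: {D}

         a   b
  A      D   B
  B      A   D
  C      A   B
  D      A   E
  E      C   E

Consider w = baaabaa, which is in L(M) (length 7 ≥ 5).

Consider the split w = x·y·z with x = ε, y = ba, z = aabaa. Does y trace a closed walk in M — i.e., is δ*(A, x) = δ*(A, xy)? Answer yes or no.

yes

State sequence: A -b-> B -a-> A

After x (step 0): A. After xy (step 2): A.
They match, so y = ba drives M around a cycle from A back to itself; pumping y any number of times keeps M in A before reading z, and xyⁱz ∈ L(M) for every i ≥ 0.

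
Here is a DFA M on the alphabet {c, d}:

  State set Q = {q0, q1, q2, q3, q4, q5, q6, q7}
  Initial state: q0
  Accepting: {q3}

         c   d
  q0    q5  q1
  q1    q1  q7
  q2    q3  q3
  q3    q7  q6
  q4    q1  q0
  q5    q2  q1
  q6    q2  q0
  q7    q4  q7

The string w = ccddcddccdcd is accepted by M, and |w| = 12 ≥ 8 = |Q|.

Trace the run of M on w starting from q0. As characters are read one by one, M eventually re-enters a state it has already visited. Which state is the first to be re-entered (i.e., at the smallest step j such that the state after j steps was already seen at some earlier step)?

q2

Run of M on w = c c d d c d d c c d c d:
  step 0: q0  (start)
  step 1: q5  (read c: q0→q5)
  step 2: q2  (read c: q5→q2)
  step 3: q3  (read d: q2→q3)
  step 4: q6  (read d: q3→q6)
  step 5: q2  (read c: q6→q2)   ← first repeat (q2 seen earlier)
  step 6: q3  (read d: q2→q3)
  step 7: q6  (read d: q3→q6)
  step 8: q2  (read c: q6→q2)
  step 9: q3  (read c: q2→q3)
  step 10: q6  (read d: q3→q6)
  step 11: q2  (read c: q6→q2)
  step 12: q3  (read d: q2→q3)

The earliest repeat is at step j = 5: M is in q2, which it already visited at step i = 2.
The DFA has 8 states, so the proof of the pumping lemma guarantees a repeated state among the first 8+1 visited; the segment between the two visits is the pumpable y.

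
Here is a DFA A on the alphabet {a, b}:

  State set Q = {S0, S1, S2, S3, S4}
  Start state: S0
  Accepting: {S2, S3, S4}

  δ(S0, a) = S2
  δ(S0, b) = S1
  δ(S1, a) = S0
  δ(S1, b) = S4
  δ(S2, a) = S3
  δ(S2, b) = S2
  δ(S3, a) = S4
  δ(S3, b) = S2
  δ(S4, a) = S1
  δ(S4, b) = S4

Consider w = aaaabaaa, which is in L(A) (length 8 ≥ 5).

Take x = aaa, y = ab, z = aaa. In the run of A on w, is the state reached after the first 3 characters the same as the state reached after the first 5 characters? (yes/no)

yes

State sequence: S0 -a-> S2 -a-> S3 -a-> S4 -a-> S1 -b-> S4

After x (step 3): S4. After xy (step 5): S4.
They match, so y = ab drives A around a cycle from S4 back to itself; pumping y any number of times keeps A in S4 before reading z, and xyⁱz ∈ L(A) for every i ≥ 0.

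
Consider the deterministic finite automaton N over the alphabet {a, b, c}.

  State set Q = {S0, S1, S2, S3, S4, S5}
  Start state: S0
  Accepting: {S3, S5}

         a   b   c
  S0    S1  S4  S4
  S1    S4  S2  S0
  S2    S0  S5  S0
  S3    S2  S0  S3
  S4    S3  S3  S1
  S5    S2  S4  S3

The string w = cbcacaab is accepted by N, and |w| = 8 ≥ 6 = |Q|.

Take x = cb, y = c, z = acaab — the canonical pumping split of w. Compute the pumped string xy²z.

cbccacaab

xy^2z = cb·c·c·acaab = cbccacaab.
Reading y = c takes N from S3 back to S3, so after x·y·y the machine is still in S3, and z then leads to the accepting state S3. Hence cbccacaab ∈ L(N).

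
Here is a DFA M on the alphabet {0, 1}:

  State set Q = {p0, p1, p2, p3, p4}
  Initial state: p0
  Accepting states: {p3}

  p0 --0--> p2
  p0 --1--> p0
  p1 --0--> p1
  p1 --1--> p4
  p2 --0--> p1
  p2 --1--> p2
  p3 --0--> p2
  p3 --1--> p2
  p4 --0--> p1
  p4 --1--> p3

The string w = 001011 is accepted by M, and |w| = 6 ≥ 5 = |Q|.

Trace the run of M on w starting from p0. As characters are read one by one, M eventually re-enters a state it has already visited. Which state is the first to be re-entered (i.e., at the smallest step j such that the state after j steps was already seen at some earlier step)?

State sequence: p0 -0-> p2 -0-> p1 -1-> p4 -0-> p1 -1-> p4 -1-> p3
First repeat at step 4: p1 was already visited.

The earliest repeat is at step j = 4: M is in p1, which it already visited at step i = 2.
The DFA has 5 states, so the proof of the pumping lemma guarantees a repeated state among the first 5+1 visited; the segment between the two visits is the pumpable y.

p1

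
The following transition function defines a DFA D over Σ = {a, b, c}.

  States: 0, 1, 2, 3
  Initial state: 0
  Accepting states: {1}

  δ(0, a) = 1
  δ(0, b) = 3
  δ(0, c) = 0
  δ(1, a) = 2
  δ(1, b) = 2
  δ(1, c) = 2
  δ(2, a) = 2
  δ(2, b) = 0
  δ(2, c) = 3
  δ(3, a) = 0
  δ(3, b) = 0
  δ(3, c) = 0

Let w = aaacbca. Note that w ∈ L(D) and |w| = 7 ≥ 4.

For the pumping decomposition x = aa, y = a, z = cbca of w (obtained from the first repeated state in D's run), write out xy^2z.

aaaacbca

xy^2z = aa·a·a·cbca = aaaacbca.
Reading y = a takes D from 2 back to 2, so after x·y·y the machine is still in 2, and z then leads to the accepting state 1. Hence aaaacbca ∈ L(D).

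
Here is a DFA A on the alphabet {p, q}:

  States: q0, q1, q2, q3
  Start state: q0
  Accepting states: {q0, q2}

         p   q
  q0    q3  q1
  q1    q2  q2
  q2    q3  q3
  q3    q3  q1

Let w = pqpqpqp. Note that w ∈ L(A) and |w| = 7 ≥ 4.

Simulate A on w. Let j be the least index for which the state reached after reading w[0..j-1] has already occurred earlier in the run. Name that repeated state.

q3

State sequence: q0 -p-> q3 -q-> q1 -p-> q2 -q-> q3 -p-> q3 -q-> q1 -p-> q2
First repeat at step 4: q3 was already visited.

The earliest repeat is at step j = 4: A is in q3, which it already visited at step i = 1.
With |Q| = 4, pigeonhole forces a state repeat no later than step 4; the substring read between the first and second visits to that state can be pumped.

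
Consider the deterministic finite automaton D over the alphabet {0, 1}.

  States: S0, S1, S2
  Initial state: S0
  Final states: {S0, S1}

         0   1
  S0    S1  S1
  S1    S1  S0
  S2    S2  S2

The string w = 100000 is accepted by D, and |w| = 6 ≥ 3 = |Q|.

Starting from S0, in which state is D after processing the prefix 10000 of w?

Run of D on the first 5 characters of w = 1 0 0 0 0:
  step 0: S0  (start)
  step 1: S1  (read 1: S0→S1)
  step 2: S1  (read 0: S1→S1)
  step 3: S1  (read 0: S1→S1)
  step 4: S1  (read 0: S1→S1)
  step 5: S1  (read 0: S1→S1)

After reading 5 characters, D is in state S1.

S1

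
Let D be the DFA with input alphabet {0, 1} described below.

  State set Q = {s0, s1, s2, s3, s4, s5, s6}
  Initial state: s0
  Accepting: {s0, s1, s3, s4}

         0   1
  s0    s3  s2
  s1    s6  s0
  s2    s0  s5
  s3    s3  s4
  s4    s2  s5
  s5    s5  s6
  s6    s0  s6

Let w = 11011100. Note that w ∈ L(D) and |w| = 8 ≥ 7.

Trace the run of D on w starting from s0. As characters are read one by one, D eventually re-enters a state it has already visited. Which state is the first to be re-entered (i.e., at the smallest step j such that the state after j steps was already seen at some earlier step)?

s5

Run of D on w = 1 1 0 1 1 1 0 0:
  step 0: s0  (start)
  step 1: s2  (read 1: s0→s2)
  step 2: s5  (read 1: s2→s5)
  step 3: s5  (read 0: s5→s5)   ← first repeat (s5 seen earlier)
  step 4: s6  (read 1: s5→s6)
  step 5: s6  (read 1: s6→s6)
  step 6: s6  (read 1: s6→s6)
  step 7: s0  (read 0: s6→s0)
  step 8: s3  (read 0: s0→s3)

The earliest repeat is at step j = 3: D is in s5, which it already visited at step i = 2.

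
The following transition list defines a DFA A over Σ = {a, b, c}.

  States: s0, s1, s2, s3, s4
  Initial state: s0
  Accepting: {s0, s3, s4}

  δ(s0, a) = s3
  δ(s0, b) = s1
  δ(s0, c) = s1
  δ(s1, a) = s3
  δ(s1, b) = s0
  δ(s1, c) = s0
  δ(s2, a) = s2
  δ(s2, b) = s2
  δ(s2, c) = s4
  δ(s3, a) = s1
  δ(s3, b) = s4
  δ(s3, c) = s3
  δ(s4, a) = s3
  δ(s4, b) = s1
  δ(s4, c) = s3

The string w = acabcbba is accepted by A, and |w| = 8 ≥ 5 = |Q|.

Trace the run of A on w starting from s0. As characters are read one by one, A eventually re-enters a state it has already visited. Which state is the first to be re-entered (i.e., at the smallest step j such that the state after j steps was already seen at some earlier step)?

s3

State sequence: s0 -a-> s3 -c-> s3 -a-> s1 -b-> s0 -c-> s1 -b-> s0 -b-> s1 -a-> s3
First repeat at step 2: s3 was already visited.

The earliest repeat is at step j = 2: A is in s3, which it already visited at step i = 1.
With |Q| = 5, pigeonhole forces a state repeat no later than step 5; the substring read between the first and second visits to that state can be pumped.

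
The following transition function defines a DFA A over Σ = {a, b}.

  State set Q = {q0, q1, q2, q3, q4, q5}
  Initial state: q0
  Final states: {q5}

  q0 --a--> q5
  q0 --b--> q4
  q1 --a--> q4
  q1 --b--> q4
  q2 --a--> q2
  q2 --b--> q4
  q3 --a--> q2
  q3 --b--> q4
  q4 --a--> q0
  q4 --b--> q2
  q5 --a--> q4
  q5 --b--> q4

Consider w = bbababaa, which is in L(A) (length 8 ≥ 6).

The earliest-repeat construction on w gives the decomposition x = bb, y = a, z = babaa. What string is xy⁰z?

bbbabaa

xy⁰z = xz = bb·babaa = bbbabaa.
Reading y = a takes A from q2 back to q2, so after x the machine is still in q2, and z then leads to the accepting state q5. Hence bbbabaa ∈ L(A).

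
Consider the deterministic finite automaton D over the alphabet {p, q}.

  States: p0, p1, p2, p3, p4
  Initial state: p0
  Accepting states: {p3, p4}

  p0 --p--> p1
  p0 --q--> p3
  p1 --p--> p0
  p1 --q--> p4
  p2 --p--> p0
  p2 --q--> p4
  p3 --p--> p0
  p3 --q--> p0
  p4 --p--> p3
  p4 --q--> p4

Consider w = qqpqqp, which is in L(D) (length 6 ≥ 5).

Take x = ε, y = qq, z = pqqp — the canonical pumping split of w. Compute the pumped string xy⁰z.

pqqp

xy⁰z = xz = ε·pqqp = pqqp.
Reading y = qq takes D from p0 back to p0, so after x the machine is still in p0, and z then leads to the accepting state p3. Hence pqqp ∈ L(D).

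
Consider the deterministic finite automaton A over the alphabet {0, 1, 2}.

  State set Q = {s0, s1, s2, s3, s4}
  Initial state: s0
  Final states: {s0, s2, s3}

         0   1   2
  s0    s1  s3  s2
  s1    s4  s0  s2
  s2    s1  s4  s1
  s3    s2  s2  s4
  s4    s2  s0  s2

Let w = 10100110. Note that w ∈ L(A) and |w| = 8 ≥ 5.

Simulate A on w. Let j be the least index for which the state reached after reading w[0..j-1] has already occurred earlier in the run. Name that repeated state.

Run of A on w = 1 0 1 0 0 1 1 0:
  step 0: s0  (start)
  step 1: s3  (read 1: s0→s3)
  step 2: s2  (read 0: s3→s2)
  step 3: s4  (read 1: s2→s4)
  step 4: s2  (read 0: s4→s2)   ← first repeat (s2 seen earlier)
  step 5: s1  (read 0: s2→s1)
  step 6: s0  (read 1: s1→s0)
  step 7: s3  (read 1: s0→s3)
  step 8: s2  (read 0: s3→s2)

The earliest repeat is at step j = 4: A is in s2, which it already visited at step i = 2.
The DFA has 5 states, so the proof of the pumping lemma guarantees a repeated state among the first 5+1 visited; the segment between the two visits is the pumpable y.

s2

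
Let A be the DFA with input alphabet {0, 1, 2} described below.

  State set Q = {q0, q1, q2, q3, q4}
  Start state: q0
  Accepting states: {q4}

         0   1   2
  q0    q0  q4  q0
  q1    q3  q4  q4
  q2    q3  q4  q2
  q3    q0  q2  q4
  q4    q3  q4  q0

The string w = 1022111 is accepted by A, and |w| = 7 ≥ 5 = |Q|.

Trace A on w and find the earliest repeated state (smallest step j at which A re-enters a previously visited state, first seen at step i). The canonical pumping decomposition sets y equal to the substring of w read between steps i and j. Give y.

02

Run of A on w = 1 0 2 2 1 1 1:
  step 0: q0  (start)
  step 1: q4  (read 1: q0→q4)
  step 2: q3  (read 0: q4→q3)
  step 3: q4  (read 2: q3→q4)   ← first repeat (q4 seen earlier)
  step 4: q0  (read 2: q4→q0)
  step 5: q4  (read 1: q0→q4)
  step 6: q4  (read 1: q4→q4)
  step 7: q4  (read 1: q4→q4)

So i = 1, j = 3, giving x = w[0:1] = 1, y = w[1:3] = 02, z = w[3:7] = 2111.
Check: |xy| = 3 ≤ 5 and |y| = 2 ≥ 1. Reading y takes A from q4 back to q4, so every xyⁱz is accepted.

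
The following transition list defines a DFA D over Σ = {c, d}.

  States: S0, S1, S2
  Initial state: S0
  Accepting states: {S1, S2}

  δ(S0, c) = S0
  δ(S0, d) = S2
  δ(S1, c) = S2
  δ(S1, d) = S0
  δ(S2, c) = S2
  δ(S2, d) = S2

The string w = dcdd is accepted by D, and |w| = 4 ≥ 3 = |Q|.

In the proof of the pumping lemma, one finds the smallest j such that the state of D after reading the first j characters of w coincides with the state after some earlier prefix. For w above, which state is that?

Run of D on w = d c d d:
  step 0: S0  (start)
  step 1: S2  (read d: S0→S2)
  step 2: S2  (read c: S2→S2)   ← first repeat (S2 seen earlier)
  step 3: S2  (read d: S2→S2)
  step 4: S2  (read d: S2→S2)

The earliest repeat is at step j = 2: D is in S2, which it already visited at step i = 1.
The DFA has 3 states, so the proof of the pumping lemma guarantees a repeated state among the first 3+1 visited; the segment between the two visits is the pumpable y.

S2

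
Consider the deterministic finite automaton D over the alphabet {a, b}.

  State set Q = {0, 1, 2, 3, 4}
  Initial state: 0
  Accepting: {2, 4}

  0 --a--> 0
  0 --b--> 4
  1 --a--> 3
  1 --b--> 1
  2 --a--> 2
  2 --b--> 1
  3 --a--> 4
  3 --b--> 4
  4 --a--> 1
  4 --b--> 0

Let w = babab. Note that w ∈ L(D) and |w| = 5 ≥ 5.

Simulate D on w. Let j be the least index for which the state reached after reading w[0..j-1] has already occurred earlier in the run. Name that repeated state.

1

Run of D on w = b a b a b:
  step 0: 0  (start)
  step 1: 4  (read b: 0→4)
  step 2: 1  (read a: 4→1)
  step 3: 1  (read b: 1→1)   ← first repeat (1 seen earlier)
  step 4: 3  (read a: 1→3)
  step 5: 4  (read b: 3→4)

The earliest repeat is at step j = 3: D is in 1, which it already visited at step i = 2.
Since D has 5 states, any run of length ≥ 5 visits 5+1 states, so by pigeonhole some state repeats within the first 5 steps — that repeat gives the pumpable loop.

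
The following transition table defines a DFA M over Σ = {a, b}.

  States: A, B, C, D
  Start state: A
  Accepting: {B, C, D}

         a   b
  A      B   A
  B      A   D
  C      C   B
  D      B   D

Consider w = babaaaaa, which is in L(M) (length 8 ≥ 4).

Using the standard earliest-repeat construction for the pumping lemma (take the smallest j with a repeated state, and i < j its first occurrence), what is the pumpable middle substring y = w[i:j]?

b

State sequence: A -b-> A -a-> B -b-> D -a-> B -a-> A -a-> B -a-> A -a-> B
First repeat at step 1: A was already visited.

So i = 0, j = 1, giving x = w[0:0] = ε, y = w[0:1] = b, z = w[1:8] = abaaaaa.
Check: |xy| = 1 ≤ 4 and |y| = 1 ≥ 1. Reading y takes M from A back to A, so every xyⁱz is accepted.
With |Q| = 4, pigeonhole forces a state repeat no later than step 4; the substring read between the first and second visits to that state can be pumped.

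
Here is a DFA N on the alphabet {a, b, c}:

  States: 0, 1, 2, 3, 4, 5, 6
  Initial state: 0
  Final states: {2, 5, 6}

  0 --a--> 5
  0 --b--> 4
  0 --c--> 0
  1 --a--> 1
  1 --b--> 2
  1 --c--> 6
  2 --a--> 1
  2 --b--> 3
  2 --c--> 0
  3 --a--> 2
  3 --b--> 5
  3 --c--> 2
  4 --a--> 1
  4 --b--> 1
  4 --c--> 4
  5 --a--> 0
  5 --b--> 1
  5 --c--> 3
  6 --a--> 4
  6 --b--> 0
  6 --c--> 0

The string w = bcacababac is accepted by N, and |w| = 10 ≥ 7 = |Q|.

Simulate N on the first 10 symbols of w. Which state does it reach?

6

Run of N on the first 10 characters of w = b c a c a b a b a c:
  step 0: 0  (start)
  step 1: 4  (read b: 0→4)
  step 2: 4  (read c: 4→4)
  step 3: 1  (read a: 4→1)
  step 4: 6  (read c: 1→6)
  step 5: 4  (read a: 6→4)
  step 6: 1  (read b: 4→1)
  step 7: 1  (read a: 1→1)
  step 8: 2  (read b: 1→2)
  step 9: 1  (read a: 2→1)
  step 10: 6  (read c: 1→6)

After reading 10 characters, N is in state 6.
(This kind of state-tracing is the core of the pumping-lemma construction: with 7 states, pigeonhole forces a repeat within the first 7 steps.)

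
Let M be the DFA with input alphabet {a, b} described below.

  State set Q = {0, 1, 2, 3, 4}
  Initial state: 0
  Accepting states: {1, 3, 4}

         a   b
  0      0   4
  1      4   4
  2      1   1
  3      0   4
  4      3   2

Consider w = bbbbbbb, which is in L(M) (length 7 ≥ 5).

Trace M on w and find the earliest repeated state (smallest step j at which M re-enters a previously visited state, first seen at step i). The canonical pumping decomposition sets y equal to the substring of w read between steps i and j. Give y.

bbb

State sequence: 0 -b-> 4 -b-> 2 -b-> 1 -b-> 4 -b-> 2 -b-> 1 -b-> 4
First repeat at step 4: 4 was already visited.

So i = 1, j = 4, giving x = w[0:1] = b, y = w[1:4] = bbb, z = w[4:7] = bbb.
Check: |xy| = 4 ≤ 5 and |y| = 3 ≥ 1. Reading y takes M from 4 back to 4, so every xyⁱz is accepted.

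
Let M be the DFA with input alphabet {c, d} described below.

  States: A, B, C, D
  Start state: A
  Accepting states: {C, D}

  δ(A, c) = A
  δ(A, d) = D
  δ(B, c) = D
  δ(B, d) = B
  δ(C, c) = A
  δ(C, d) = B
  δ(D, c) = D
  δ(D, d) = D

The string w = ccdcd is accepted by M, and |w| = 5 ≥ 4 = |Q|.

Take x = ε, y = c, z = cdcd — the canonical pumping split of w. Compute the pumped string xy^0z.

xy⁰z = xz = ε·cdcd = cdcd.
Reading y = c takes M from A back to A, so after x the machine is still in A, and z then leads to the accepting state D. Hence cdcd ∈ L(M).

cdcd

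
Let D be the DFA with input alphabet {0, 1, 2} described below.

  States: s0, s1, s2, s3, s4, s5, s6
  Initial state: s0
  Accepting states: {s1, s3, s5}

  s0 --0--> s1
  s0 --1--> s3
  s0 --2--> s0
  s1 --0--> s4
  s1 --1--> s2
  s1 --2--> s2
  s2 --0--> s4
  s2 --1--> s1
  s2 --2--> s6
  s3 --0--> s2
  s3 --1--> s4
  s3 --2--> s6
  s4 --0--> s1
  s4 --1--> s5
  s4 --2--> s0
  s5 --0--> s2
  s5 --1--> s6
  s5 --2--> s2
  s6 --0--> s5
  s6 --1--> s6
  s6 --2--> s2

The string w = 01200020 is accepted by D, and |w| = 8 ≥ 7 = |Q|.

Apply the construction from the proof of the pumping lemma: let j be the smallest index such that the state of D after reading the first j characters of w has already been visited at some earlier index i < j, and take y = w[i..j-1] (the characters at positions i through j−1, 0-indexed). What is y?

State sequence: s0 -0-> s1 -1-> s2 -2-> s6 -0-> s5 -0-> s2 -0-> s4 -2-> s0 -0-> s1
First repeat at step 5: s2 was already visited.

So i = 2, j = 5, giving x = w[0:2] = 01, y = w[2:5] = 200, z = w[5:8] = 020.
Check: |xy| = 5 ≤ 7 and |y| = 3 ≥ 1. Reading y takes D from s2 back to s2, so every xyⁱz is accepted.
Since D has 7 states, any run of length ≥ 7 visits 7+1 states, so by pigeonhole some state repeats within the first 7 steps — that repeat gives the pumpable loop.

200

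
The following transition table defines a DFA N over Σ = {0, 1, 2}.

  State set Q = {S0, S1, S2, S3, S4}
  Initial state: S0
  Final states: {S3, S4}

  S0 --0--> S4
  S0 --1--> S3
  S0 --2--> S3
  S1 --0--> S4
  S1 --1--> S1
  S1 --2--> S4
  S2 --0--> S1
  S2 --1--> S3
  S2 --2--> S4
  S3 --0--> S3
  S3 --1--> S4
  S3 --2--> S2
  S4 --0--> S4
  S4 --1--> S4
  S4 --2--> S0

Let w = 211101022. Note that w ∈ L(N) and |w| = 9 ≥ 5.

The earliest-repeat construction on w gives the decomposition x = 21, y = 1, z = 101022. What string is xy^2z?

2111101022

xy^2z = 21·1·1·101022 = 2111101022.
Reading y = 1 takes N from S4 back to S4, so after x·y·y the machine is still in S4, and z then leads to the accepting state S3. Hence 2111101022 ∈ L(N).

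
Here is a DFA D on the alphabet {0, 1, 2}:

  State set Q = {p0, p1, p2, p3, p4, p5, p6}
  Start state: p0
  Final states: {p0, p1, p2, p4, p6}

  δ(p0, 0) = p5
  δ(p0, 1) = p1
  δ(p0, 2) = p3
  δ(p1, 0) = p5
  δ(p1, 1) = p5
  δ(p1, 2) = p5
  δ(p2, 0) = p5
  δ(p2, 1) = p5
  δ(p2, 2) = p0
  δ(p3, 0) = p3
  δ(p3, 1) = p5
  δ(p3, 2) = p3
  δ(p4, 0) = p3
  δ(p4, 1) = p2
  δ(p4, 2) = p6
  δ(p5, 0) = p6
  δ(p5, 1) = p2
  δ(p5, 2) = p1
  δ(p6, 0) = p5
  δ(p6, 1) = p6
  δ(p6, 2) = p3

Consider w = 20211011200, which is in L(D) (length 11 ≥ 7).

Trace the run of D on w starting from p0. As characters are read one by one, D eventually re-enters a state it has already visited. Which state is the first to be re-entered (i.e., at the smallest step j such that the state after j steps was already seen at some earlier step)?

Run of D on w = 2 0 2 1 1 0 1 1 2 0 0:
  step 0: p0  (start)
  step 1: p3  (read 2: p0→p3)
  step 2: p3  (read 0: p3→p3)   ← first repeat (p3 seen earlier)
  step 3: p3  (read 2: p3→p3)
  step 4: p5  (read 1: p3→p5)
  step 5: p2  (read 1: p5→p2)
  step 6: p5  (read 0: p2→p5)
  step 7: p2  (read 1: p5→p2)
  step 8: p5  (read 1: p2→p5)
  step 9: p1  (read 2: p5→p1)
  step 10: p5  (read 0: p1→p5)
  step 11: p6  (read 0: p5→p6)

The earliest repeat is at step j = 2: D is in p3, which it already visited at step i = 1.
The DFA has 7 states, so the proof of the pumping lemma guarantees a repeated state among the first 7+1 visited; the segment between the two visits is the pumpable y.

p3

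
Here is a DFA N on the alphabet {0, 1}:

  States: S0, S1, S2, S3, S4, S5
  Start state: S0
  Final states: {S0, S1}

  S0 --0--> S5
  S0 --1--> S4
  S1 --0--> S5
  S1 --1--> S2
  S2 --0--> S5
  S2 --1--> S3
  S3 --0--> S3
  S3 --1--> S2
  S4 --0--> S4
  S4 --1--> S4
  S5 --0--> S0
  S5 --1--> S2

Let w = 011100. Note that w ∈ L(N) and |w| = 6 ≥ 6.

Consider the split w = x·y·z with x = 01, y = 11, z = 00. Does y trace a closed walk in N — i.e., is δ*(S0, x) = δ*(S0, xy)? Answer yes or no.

yes

Run of N on the first 4 characters of w = 0 1 1 1:
  step 0: S0  (start)
  step 1: S5  (read 0: S0→S5)
  step 2: S2  (read 1: S5→S2)
  step 3: S3  (read 1: S2→S3)
  step 4: S2  (read 1: S3→S2)

After x (step 2): S2. After xy (step 4): S2.
They match, so y = 11 drives N around a cycle from S2 back to itself; pumping y any number of times keeps N in S2 before reading z, and xyⁱz ∈ L(N) for every i ≥ 0.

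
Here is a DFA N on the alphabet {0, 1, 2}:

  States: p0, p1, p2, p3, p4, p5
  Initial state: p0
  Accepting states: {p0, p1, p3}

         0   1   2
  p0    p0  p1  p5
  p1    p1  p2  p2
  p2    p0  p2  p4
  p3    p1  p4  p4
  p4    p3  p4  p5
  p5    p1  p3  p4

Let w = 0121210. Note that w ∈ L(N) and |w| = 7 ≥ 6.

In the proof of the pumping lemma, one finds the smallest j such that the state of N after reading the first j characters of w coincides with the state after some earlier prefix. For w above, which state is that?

State sequence: p0 -0-> p0 -1-> p1 -2-> p2 -1-> p2 -2-> p4 -1-> p4 -0-> p3
First repeat at step 1: p0 was already visited.

The earliest repeat is at step j = 1: N is in p0, which it already visited at step i = 0.
Since N has 6 states, any run of length ≥ 6 visits 6+1 states, so by pigeonhole some state repeats within the first 6 steps — that repeat gives the pumpable loop.

p0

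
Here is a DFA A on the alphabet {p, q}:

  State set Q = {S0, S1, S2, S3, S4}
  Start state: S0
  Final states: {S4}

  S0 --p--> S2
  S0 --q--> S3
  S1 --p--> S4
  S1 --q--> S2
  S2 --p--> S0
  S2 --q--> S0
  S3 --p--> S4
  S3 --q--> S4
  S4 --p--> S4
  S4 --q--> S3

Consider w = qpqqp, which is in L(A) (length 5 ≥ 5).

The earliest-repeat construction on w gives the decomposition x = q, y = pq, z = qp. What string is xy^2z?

xy^2z = q·pq·pq·qp = qpqpqqp.
Reading y = pq takes A from S3 back to S3, so after x·y·y the machine is still in S3, and z then leads to the accepting state S4. Hence qpqpqqp ∈ L(A).

qpqpqqp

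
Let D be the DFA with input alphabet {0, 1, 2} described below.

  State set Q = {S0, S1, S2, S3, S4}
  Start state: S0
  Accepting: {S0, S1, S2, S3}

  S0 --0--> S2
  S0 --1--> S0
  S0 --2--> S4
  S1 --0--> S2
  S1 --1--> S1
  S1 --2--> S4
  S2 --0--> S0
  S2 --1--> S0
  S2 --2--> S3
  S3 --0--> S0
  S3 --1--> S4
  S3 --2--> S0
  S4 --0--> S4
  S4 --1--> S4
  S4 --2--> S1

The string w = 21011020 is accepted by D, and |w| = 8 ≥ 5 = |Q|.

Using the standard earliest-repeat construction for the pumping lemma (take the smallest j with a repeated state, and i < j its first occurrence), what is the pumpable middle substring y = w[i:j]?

State sequence: S0 -2-> S4 -1-> S4 -0-> S4 -1-> S4 -1-> S4 -0-> S4 -2-> S1 -0-> S2
First repeat at step 2: S4 was already visited.

So i = 1, j = 2, giving x = w[0:1] = 2, y = w[1:2] = 1, z = w[2:8] = 011020.
Check: |xy| = 2 ≤ 5 and |y| = 1 ≥ 1. Reading y takes D from S4 back to S4, so every xyⁱz is accepted.

1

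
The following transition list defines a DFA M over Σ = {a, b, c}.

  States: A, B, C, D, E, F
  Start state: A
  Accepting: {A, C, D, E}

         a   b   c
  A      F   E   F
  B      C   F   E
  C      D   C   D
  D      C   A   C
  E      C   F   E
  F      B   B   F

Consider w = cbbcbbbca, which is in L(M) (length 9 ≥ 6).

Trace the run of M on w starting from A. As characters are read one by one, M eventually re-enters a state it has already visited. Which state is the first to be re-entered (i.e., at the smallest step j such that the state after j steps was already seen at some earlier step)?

Run of M on w = c b b c b b b c a:
  step 0: A  (start)
  step 1: F  (read c: A→F)
  step 2: B  (read b: F→B)
  step 3: F  (read b: B→F)   ← first repeat (F seen earlier)
  step 4: F  (read c: F→F)
  step 5: B  (read b: F→B)
  step 6: F  (read b: B→F)
  step 7: B  (read b: F→B)
  step 8: E  (read c: B→E)
  step 9: C  (read a: E→C)

The earliest repeat is at step j = 3: M is in F, which it already visited at step i = 1.
Pumping length from the standard proof: p = 6 (the number of states). The repeated state found above gives |xy| = j ≤ 6 and |y| = j − i ≥ 1.

F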